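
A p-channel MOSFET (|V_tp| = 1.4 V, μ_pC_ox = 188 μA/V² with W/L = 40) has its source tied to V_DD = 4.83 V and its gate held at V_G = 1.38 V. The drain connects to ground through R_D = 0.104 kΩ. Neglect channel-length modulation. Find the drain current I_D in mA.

V_SG = V_DD − V_G = 4.83 − 1.38 = 3.45 V, so V_ov = 3.45 − 1.4 = 2.05 V.
k_p = μ_pC_ox · (W/L) = 7.52 mA/V².
Assume saturation: I_D = ½ k_p V_ov² = 0.5 × 7.52 × 2.05² = 15.8 mA, giving V_SD = V_DD − I_D R_D = 4.83 − 15.8 × 0.104 = 3.19 V.
V_SD = 3.19 V ≥ V_ov = 2.05 V, confirming saturation.

I_D = 15.8 mA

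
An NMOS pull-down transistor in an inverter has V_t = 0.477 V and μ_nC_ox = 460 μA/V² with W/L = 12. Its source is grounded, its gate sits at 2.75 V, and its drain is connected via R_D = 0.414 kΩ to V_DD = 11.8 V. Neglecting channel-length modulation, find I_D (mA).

I_D = 14.3 mA

V_GS = V_G = 2.75 V, so V_ov = 2.75 − 0.477 = 2.27 V.
k_n = μ_nC_ox · (W/L) = 5.52 mA/V².
Assume saturation: I_D = ½ k_n V_ov² = 0.5 × 5.52 × 2.27² = 14.3 mA, giving V_DS = V_DD − I_D R_D = 11.8 − 14.3 × 0.414 = 5.9 V.
V_DS = 5.9 V ≥ V_ov = 2.27 V, confirming saturation.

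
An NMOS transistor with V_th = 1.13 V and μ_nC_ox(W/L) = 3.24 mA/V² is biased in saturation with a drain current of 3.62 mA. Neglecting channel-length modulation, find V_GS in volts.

V_GS = 2.62 V

In saturation I_D = ½ k_n (V_GS − V_th)², so V_GS − V_th = √(2 I_D / k_n) = √(2 × 3.62 / 3.24) = 1.49 V.
V_GS = 1.13 + 1.49 = 2.62 V.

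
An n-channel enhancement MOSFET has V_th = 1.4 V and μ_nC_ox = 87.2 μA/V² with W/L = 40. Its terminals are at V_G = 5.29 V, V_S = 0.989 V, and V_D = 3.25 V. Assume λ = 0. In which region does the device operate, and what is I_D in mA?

V_GS = V_G − V_S = 5.29 − 0.989 = 4.3 V; V_DS = V_D − V_S = 3.25 − 0.989 = 2.26 V.
k_n = μ_nC_ox · (W/L) = 3.488 mA/V².
V_ov = V_GS − V_th = 4.3 − 1.4 = 2.9 V.
Since V_DS = 2.26 V < V_ov = 2.9 V, the device is in the triode region.
I_D = k_n [V_ov · V_DS − ½ V_DS²] = 3.488 × [2.9 × 2.26 − 0.5 × 2.26²] = 14 mA.

Triode; I_D = 14.0 mA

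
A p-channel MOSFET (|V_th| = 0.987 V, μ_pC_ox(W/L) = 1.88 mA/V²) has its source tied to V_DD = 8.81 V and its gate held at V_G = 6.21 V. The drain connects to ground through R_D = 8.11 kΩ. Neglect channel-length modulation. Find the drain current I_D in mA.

I_D = 1.04 mA

V_SG = V_DD − V_G = 8.81 − 6.21 = 2.6 V, so V_ov = 2.6 − 0.987 = 1.61 V.
Assume saturation: I_D = ½ k_p V_ov² = 0.5 × 1.88 × 1.61² = 2.45 mA, giving V_SD = V_DD − I_D R_D = 8.81 − 2.45 × 8.11 = -11 V.
But -11 V < V_ov = 1.61 V, so the device is actually in triode.
In triode I_D = k_p[V_ov V_SD − ½ V_SD²] and I_D = (V_DD − V_SD)/R_D. Equating: 7.62 V_SD² − 25.59 V_SD + 8.81 = 0, giving V_SD = 0.389 V (the root below V_ov).
I_D = (8.81 − 0.389) / 8.11 = 1.04 mA.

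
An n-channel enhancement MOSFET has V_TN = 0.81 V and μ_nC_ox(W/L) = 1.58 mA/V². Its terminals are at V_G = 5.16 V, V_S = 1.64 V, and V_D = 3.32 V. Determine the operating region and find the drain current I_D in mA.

V_GS = V_G − V_S = 5.16 − 1.64 = 3.52 V; V_DS = V_D − V_S = 3.32 − 1.64 = 1.68 V.
V_ov = V_GS − V_TN = 3.52 − 0.81 = 2.71 V.
Since V_DS = 1.68 V < V_ov = 2.71 V, the device is in the triode region.
I_D = k_n [V_ov · V_DS − ½ V_DS²] = 1.58 × [2.71 × 1.68 − 0.5 × 1.68²] = 4.96 mA.

Triode; I_D = 4.96 mA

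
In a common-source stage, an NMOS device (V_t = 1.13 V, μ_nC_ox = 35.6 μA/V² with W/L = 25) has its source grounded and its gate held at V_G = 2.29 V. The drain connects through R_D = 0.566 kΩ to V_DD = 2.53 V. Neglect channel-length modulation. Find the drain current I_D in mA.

V_GS = V_G = 2.29 V, so V_ov = 2.29 − 1.13 = 1.16 V.
k_n = μ_nC_ox · (W/L) = 0.89 mA/V².
Assume saturation: I_D = ½ k_n V_ov² = 0.5 × 0.89 × 1.16² = 0.599 mA, giving V_DS = V_DD − I_D R_D = 2.53 − 0.599 × 0.566 = 2.19 V.
V_DS = 2.19 V ≥ V_ov = 1.16 V, confirming saturation.

I_D = 0.599 mA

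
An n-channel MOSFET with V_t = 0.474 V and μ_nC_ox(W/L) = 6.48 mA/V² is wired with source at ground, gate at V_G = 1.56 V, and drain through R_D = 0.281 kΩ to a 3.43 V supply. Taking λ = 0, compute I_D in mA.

I_D = 3.82 mA

V_GS = V_G = 1.56 V, so V_ov = 1.56 − 0.474 = 1.09 V.
Assume saturation: I_D = ½ k_n V_ov² = 0.5 × 6.48 × 1.09² = 3.82 mA, giving V_DS = V_DD − I_D R_D = 3.43 − 3.82 × 0.281 = 2.36 V.
V_DS = 2.36 V ≥ V_ov = 1.09 V, confirming saturation.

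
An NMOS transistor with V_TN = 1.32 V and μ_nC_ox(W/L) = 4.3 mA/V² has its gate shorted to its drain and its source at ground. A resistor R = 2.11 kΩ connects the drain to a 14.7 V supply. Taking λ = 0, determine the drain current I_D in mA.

With gate tied to drain, V_GS = V_DS ≥ V_GS − V_TN, so the device is in saturation.
KCL at the drain: ½ k_n (V_GS − V_TN)² = (V_DD − V_GS)/R.
Let x = V_GS − 1.32. Then 4.54 x² + x − 13.38 = 0, giving x = 1.61 V (positive root), so V_GS = 2.93 V.
I_D = (V_DD − V_GS)/R = (14.7 − 2.93) / 2.11 = 5.58 mA.

I_D = 5.58 mA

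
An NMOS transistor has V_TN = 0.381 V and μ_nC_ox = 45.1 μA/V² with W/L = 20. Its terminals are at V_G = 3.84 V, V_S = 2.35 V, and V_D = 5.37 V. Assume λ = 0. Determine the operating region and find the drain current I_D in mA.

Saturation; I_D = 0.555 mA

V_GS = V_G − V_S = 3.84 − 2.35 = 1.49 V; V_DS = V_D − V_S = 5.37 − 2.35 = 3.02 V.
k_n = μ_nC_ox · (W/L) = 0.902 mA/V².
V_ov = V_GS − V_TN = 1.49 − 0.381 = 1.11 V.
Since V_DS = 3.02 V ≥ V_ov = 1.11 V, the device is in saturation.
I_D = ½ k_n V_ov² = 0.5 × 0.902 × 1.11² = 0.555 mA.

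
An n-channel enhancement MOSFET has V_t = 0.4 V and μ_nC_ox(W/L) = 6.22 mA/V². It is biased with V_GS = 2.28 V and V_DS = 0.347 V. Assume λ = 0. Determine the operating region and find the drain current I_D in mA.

Triode; I_D = 3.68 mA

V_ov = V_GS − V_t = 2.28 − 0.4 = 1.88 V.
Since V_DS = 0.347 V < V_ov = 1.88 V, the device is in the triode region.
I_D = k_n [V_ov · V_DS − ½ V_DS²] = 6.22 × [1.88 × 0.347 − 0.5 × 0.347²] = 3.68 mA.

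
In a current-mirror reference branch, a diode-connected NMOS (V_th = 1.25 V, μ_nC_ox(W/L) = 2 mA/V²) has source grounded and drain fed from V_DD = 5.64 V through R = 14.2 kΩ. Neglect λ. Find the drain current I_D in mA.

I_D = 0.272 mA

With gate tied to drain, V_GS = V_DS ≥ V_GS − V_th, so the device is in saturation.
KCL at the drain: ½ k_n (V_GS − V_th)² = (V_DD − V_GS)/R.
Let x = V_GS − 1.25. Then 14.2 x² + x − 4.39 = 0, giving x = 0.522 V (positive root), so V_GS = 1.77 V.
I_D = (V_DD − V_GS)/R = (5.64 − 1.77) / 14.2 = 0.272 mA.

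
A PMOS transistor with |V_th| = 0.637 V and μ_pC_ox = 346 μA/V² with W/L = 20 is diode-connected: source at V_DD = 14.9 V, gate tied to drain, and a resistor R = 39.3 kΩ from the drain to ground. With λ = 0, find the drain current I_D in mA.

With gate tied to drain, V_SG = V_SD ≥ V_SG − |V_th|, so the device is in saturation.
k_p = μ_pC_ox · (W/L) = 6.92 mA/V².
KCL at the drain: ½ k_p (V_SG − |V_th|)² = (V_DD − V_SG)/R.
Let x = V_SG − 0.637. Then 136 x² + x − 14.26 = 0, giving x = 0.32 V (positive root), so V_SG = 0.957 V.
I_D = (V_DD − V_SG)/R = (14.9 − 0.957) / 39.3 = 0.355 mA.

I_D = 0.355 mA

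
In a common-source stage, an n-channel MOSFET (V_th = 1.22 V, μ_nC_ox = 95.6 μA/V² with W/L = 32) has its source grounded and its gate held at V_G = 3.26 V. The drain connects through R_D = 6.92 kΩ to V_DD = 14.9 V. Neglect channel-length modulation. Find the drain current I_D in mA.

V_GS = V_G = 3.26 V, so V_ov = 3.26 − 1.22 = 2.04 V.
k_n = μ_nC_ox · (W/L) = 3.059 mA/V².
Assume saturation: I_D = ½ k_n V_ov² = 0.5 × 3.059 × 2.04² = 6.37 mA, giving V_DS = V_DD − I_D R_D = 14.9 − 6.37 × 6.92 = -29.1 V.
But -29.1 V < V_ov = 2.04 V, so the device is actually in triode.
In triode I_D = k_n[V_ov V_DS − ½ V_DS²] and I_D = (V_DD − V_DS)/R_D. Equating: 10.6 V_DS² − 44.19 V_DS + 14.9 = 0, giving V_DS = 0.37 V (the root below V_ov).
I_D = (14.9 − 0.37) / 6.92 = 2.1 mA.

I_D = 2.10 mA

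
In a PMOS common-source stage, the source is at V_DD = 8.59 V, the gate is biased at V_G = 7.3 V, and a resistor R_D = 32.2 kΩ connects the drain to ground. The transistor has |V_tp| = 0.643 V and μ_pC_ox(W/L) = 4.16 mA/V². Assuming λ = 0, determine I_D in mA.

V_SG = V_DD − V_G = 8.59 − 7.3 = 1.29 V, so V_ov = 1.29 − 0.643 = 0.647 V.
Assume saturation: I_D = ½ k_p V_ov² = 0.5 × 4.16 × 0.647² = 0.871 mA, giving V_SD = V_DD − I_D R_D = 8.59 − 0.871 × 32.2 = -19.4 V.
But -19.4 V < V_ov = 0.647 V, so the device is actually in triode.
In triode I_D = k_p[V_ov V_SD − ½ V_SD²] and I_D = (V_DD − V_SD)/R_D. Equating: 67 V_SD² − 87.67 V_SD + 8.59 = 0, giving V_SD = 0.107 V (the root below V_ov).
I_D = (8.59 − 0.107) / 32.2 = 0.263 mA.

I_D = 0.263 mA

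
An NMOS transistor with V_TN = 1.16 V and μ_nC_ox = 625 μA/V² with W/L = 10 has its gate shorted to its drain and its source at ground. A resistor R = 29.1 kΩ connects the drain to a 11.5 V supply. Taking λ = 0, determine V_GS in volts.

V_GS = 1.49 V

With gate tied to drain, V_GS = V_DS ≥ V_GS − V_TN, so the device is in saturation.
k_n = μ_nC_ox · (W/L) = 6.25 mA/V².
KCL at the drain: ½ k_n (V_GS − V_TN)² = (V_DD − V_GS)/R.
Let x = V_GS − 1.16. Then 90.9 x² + x − 10.34 = 0, giving x = 0.332 V (positive root), so V_GS = 1.49 V.
I_D = (V_DD − V_GS)/R = (11.5 − 1.49) / 29.1 = 0.344 mA.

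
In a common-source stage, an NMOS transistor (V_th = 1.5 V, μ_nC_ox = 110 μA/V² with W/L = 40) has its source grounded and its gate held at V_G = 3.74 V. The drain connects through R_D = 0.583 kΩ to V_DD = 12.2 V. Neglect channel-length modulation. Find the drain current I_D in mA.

I_D = 11.0 mA

V_GS = V_G = 3.74 V, so V_ov = 3.74 − 1.5 = 2.24 V.
k_n = μ_nC_ox · (W/L) = 4.4 mA/V².
Assume saturation: I_D = ½ k_n V_ov² = 0.5 × 4.4 × 2.24² = 11 mA, giving V_DS = V_DD − I_D R_D = 12.2 − 11 × 0.583 = 5.76 V.
V_DS = 5.76 V ≥ V_ov = 2.24 V, confirming saturation.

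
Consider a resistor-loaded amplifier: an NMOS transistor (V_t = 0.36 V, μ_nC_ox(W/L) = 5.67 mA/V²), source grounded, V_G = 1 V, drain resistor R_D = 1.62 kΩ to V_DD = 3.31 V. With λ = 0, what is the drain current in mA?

V_GS = V_G = 1 V, so V_ov = 1 − 0.36 = 0.64 V.
Assume saturation: I_D = ½ k_n V_ov² = 0.5 × 5.67 × 0.64² = 1.16 mA, giving V_DS = V_DD − I_D R_D = 3.31 − 1.16 × 1.62 = 1.43 V.
V_DS = 1.43 V ≥ V_ov = 0.64 V, confirming saturation.

I_D = 1.16 mA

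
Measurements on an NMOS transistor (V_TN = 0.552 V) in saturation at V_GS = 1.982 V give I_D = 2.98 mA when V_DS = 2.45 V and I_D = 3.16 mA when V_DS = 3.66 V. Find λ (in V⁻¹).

λ = 0.0569 V⁻¹

With V_GS fixed, I_D ∝ (1 + λ V_DS) in saturation, so I_D2/I_D1 = (1 + λ V_DS2)/(1 + λ V_DS1).
3.16/2.98 = 1.06 = (1 + 3.66 λ)/(1 + 2.45 λ).
Solving: λ (I_D1 V_DS2 − I_D2 V_DS1) = I_D2 − I_D1, so λ = (3.16 − 2.98) / (2.98 × 3.66 − 3.16 × 2.45) = 0.18 / 3.16 = 0.0569 V⁻¹.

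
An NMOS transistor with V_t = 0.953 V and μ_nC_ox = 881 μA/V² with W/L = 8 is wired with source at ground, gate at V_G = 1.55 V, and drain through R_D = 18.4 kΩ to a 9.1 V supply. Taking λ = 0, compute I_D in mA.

V_GS = V_G = 1.55 V, so V_ov = 1.55 − 0.953 = 0.597 V.
k_n = μ_nC_ox · (W/L) = 7.048 mA/V².
Assume saturation: I_D = ½ k_n V_ov² = 0.5 × 7.048 × 0.597² = 1.26 mA, giving V_DS = V_DD − I_D R_D = 9.1 − 1.26 × 18.4 = -14 V.
But -14 V < V_ov = 0.597 V, so the device is actually in triode.
In triode I_D = k_n[V_ov V_DS − ½ V_DS²] and I_D = (V_DD − V_DS)/R_D. Equating: 64.8 V_DS² − 78.42 V_DS + 9.1 = 0, giving V_DS = 0.13 V (the root below V_ov).
I_D = (9.1 − 0.13) / 18.4 = 0.487 mA.

I_D = 0.487 mA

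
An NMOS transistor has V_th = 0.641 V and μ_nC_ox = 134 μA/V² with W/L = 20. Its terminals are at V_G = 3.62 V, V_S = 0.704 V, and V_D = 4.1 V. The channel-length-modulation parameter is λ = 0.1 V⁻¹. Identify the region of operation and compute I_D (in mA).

Saturation; I_D = 9.29 mA

V_GS = V_G − V_S = 3.62 − 0.704 = 2.92 V; V_DS = V_D − V_S = 4.1 − 0.704 = 3.4 V.
k_n = μ_nC_ox · (W/L) = 2.68 mA/V².
V_ov = V_GS − V_th = 2.92 − 0.641 = 2.28 V.
Since V_DS = 3.4 V ≥ V_ov = 2.28 V, the device is in saturation.
I_D = ½ k_n V_ov² (1 + λ V_DS) = 0.5 × 2.68 × 2.28² × (1 + 0.1 × 3.4) = 9.29 mA.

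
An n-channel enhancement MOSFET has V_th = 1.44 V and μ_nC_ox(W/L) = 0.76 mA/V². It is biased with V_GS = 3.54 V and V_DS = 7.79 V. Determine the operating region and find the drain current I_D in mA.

V_ov = V_GS − V_th = 3.54 − 1.44 = 2.1 V.
Since V_DS = 7.79 V ≥ V_ov = 2.1 V, the device is in saturation.
I_D = ½ k_n V_ov² = 0.5 × 0.76 × 2.1² = 1.68 mA.

Saturation; I_D = 1.68 mA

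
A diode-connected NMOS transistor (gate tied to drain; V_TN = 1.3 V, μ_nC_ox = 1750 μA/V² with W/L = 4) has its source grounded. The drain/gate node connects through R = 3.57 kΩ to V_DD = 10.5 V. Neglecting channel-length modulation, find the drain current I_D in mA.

I_D = 2.35 mA

With gate tied to drain, V_GS = V_DS ≥ V_GS − V_TN, so the device is in saturation.
k_n = μ_nC_ox · (W/L) = 7 mA/V².
KCL at the drain: ½ k_n (V_GS − V_TN)² = (V_DD − V_GS)/R.
Let x = V_GS − 1.3. Then 12.5 x² + x − 9.2 = 0, giving x = 0.819 V (positive root), so V_GS = 2.12 V.
I_D = (V_DD − V_GS)/R = (10.5 − 2.12) / 3.57 = 2.35 mA.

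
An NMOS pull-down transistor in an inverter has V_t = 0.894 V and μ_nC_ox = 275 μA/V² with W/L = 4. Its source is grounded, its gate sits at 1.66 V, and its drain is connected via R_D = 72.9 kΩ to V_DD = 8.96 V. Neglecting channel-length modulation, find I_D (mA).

I_D = 0.121 mA

V_GS = V_G = 1.66 V, so V_ov = 1.66 − 0.894 = 0.766 V.
k_n = μ_nC_ox · (W/L) = 1.1 mA/V².
Assume saturation: I_D = ½ k_n V_ov² = 0.5 × 1.1 × 0.766² = 0.323 mA, giving V_DS = V_DD − I_D R_D = 8.96 − 0.323 × 72.9 = -14.6 V.
But -14.6 V < V_ov = 0.766 V, so the device is actually in triode.
In triode I_D = k_n[V_ov V_DS − ½ V_DS²] and I_D = (V_DD − V_DS)/R_D. Equating: 40.1 V_DS² − 62.43 V_DS + 8.96 = 0, giving V_DS = 0.16 V (the root below V_ov).
I_D = (8.96 − 0.16) / 72.9 = 0.121 mA.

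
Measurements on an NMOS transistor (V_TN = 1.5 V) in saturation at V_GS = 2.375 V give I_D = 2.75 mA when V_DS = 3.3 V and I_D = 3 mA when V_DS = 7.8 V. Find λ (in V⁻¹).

With V_GS fixed, I_D ∝ (1 + λ V_DS) in saturation, so I_D2/I_D1 = (1 + λ V_DS2)/(1 + λ V_DS1).
3/2.75 = 1.091 = (1 + 7.8 λ)/(1 + 3.3 λ).
Solving: λ (I_D1 V_DS2 − I_D2 V_DS1) = I_D2 − I_D1, so λ = (3 − 2.75) / (2.75 × 7.8 − 3 × 3.3) = 0.25 / 11.6 = 0.0216 V⁻¹.

λ = 0.0216 V⁻¹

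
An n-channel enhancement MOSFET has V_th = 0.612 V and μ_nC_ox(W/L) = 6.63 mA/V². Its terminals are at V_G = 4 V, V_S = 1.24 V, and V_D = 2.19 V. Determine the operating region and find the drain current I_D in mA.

Triode; I_D = 10.5 mA

V_GS = V_G − V_S = 4 − 1.24 = 2.76 V; V_DS = V_D − V_S = 2.19 − 1.24 = 0.95 V.
V_ov = V_GS − V_th = 2.76 − 0.612 = 2.15 V.
Since V_DS = 0.95 V < V_ov = 2.15 V, the device is in the triode region.
I_D = k_n [V_ov · V_DS − ½ V_DS²] = 6.63 × [2.15 × 0.95 − 0.5 × 0.95²] = 10.5 mA.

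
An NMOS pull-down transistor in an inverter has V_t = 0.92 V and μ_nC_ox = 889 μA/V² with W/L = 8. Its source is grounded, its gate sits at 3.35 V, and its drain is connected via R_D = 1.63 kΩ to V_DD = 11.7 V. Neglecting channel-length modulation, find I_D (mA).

V_GS = V_G = 3.35 V, so V_ov = 3.35 − 0.92 = 2.43 V.
k_n = μ_nC_ox · (W/L) = 7.112 mA/V².
Assume saturation: I_D = ½ k_n V_ov² = 0.5 × 7.112 × 2.43² = 21 mA, giving V_DS = V_DD − I_D R_D = 11.7 − 21 × 1.63 = -22.5 V.
But -22.5 V < V_ov = 2.43 V, so the device is actually in triode.
In triode I_D = k_n[V_ov V_DS − ½ V_DS²] and I_D = (V_DD − V_DS)/R_D. Equating: 5.8 V_DS² − 29.17 V_DS + 11.7 = 0, giving V_DS = 0.439 V (the root below V_ov).
I_D = (11.7 − 0.439) / 1.63 = 6.91 mA.

I_D = 6.91 mA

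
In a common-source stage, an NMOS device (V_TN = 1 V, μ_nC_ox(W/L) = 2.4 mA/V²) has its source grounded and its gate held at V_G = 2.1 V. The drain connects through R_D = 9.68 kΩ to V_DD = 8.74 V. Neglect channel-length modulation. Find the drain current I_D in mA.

V_GS = V_G = 2.1 V, so V_ov = 2.1 − 1 = 1.1 V.
Assume saturation: I_D = ½ k_n V_ov² = 0.5 × 2.4 × 1.1² = 1.45 mA, giving V_DS = V_DD − I_D R_D = 8.74 − 1.45 × 9.68 = -5.32 V.
But -5.32 V < V_ov = 1.1 V, so the device is actually in triode.
In triode I_D = k_n[V_ov V_DS − ½ V_DS²] and I_D = (V_DD − V_DS)/R_D. Equating: 11.6 V_DS² − 26.56 V_DS + 8.74 = 0, giving V_DS = 0.399 V (the root below V_ov).
I_D = (8.74 − 0.399) / 9.68 = 0.862 mA.

I_D = 0.862 mA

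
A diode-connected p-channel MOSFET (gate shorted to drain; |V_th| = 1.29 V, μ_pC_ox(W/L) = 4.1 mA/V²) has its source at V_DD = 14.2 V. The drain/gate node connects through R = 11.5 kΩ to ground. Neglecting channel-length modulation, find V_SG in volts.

V_SG = 2.01 V

With gate tied to drain, V_SG = V_SD ≥ V_SG − |V_th|, so the device is in saturation.
KCL at the drain: ½ k_p (V_SG − |V_th|)² = (V_DD − V_SG)/R.
Let x = V_SG − 1.29. Then 23.6 x² + x − 12.91 = 0, giving x = 0.719 V (positive root), so V_SG = 2.01 V.
I_D = (V_DD − V_SG)/R = (14.2 − 2.01) / 11.5 = 1.06 mA.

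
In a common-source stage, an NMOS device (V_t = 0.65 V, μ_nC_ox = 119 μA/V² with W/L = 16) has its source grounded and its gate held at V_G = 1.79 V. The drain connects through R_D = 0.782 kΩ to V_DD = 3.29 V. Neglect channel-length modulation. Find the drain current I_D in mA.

I_D = 1.24 mA

V_GS = V_G = 1.79 V, so V_ov = 1.79 − 0.65 = 1.14 V.
k_n = μ_nC_ox · (W/L) = 1.904 mA/V².
Assume saturation: I_D = ½ k_n V_ov² = 0.5 × 1.904 × 1.14² = 1.24 mA, giving V_DS = V_DD − I_D R_D = 3.29 − 1.24 × 0.782 = 2.32 V.
V_DS = 2.32 V ≥ V_ov = 1.14 V, confirming saturation.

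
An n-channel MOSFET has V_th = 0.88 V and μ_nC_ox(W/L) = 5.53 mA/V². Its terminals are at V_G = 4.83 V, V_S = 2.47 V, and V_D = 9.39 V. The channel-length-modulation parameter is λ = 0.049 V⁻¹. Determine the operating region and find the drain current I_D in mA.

Saturation; I_D = 8.11 mA

V_GS = V_G − V_S = 4.83 − 2.47 = 2.36 V; V_DS = V_D − V_S = 9.39 − 2.47 = 6.92 V.
V_ov = V_GS − V_th = 2.36 − 0.88 = 1.48 V.
Since V_DS = 6.92 V ≥ V_ov = 1.48 V, the device is in saturation.
I_D = ½ k_n V_ov² (1 + λ V_DS) = 0.5 × 5.53 × 1.48² × (1 + 0.049 × 6.92) = 8.11 mA.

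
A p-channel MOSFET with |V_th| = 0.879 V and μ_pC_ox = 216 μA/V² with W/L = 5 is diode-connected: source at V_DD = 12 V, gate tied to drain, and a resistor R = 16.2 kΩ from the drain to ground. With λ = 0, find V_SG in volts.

With gate tied to drain, V_SG = V_SD ≥ V_SG − |V_th|, so the device is in saturation.
k_p = μ_pC_ox · (W/L) = 1.08 mA/V².
KCL at the drain: ½ k_p (V_SG − |V_th|)² = (V_DD − V_SG)/R.
Let x = V_SG − 0.879. Then 8.75 x² + x − 11.12 = 0, giving x = 1.07 V (positive root), so V_SG = 1.95 V.
I_D = (V_DD − V_SG)/R = (12 − 1.95) / 16.2 = 0.62 mA.

V_SG = 1.95 V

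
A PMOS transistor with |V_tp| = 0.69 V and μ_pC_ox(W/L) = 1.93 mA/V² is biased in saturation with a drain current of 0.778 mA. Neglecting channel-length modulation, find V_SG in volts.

V_SG = 1.59 V

In saturation I_D = ½ k_p (V_SG − |V_tp|)², so V_SG − |V_tp| = √(2 I_D / k_p) = √(2 × 0.778 / 1.93) = 0.898 V.
V_SG = 0.69 + 0.898 = 1.59 V.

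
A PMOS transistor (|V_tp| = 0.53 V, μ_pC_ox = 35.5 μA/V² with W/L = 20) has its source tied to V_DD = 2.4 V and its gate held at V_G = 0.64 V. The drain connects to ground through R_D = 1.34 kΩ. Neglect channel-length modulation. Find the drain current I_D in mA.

I_D = 0.537 mA

V_SG = V_DD − V_G = 2.4 − 0.64 = 1.76 V, so V_ov = 1.76 − 0.53 = 1.23 V.
k_p = μ_pC_ox · (W/L) = 0.71 mA/V².
Assume saturation: I_D = ½ k_p V_ov² = 0.5 × 0.71 × 1.23² = 0.537 mA, giving V_SD = V_DD − I_D R_D = 2.4 − 0.537 × 1.34 = 1.68 V.
V_SD = 1.68 V ≥ V_ov = 1.23 V, confirming saturation.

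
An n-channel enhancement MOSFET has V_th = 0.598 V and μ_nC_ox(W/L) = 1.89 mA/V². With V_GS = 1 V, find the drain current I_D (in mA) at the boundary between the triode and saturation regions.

I_D = 0.153 mA

At the boundary V_DS = V_ov = V_GS − V_th = 1 − 0.598 = 0.402 V.
I_D = ½ k_n V_ov² = 0.5 × 1.89 × 0.402² = 0.153 mA.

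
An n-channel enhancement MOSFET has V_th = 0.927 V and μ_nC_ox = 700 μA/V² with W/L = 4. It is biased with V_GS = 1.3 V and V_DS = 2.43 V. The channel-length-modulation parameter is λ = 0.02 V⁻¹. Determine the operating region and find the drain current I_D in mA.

k_n = μ_nC_ox · (W/L) = 2.8 mA/V².
V_ov = V_GS − V_th = 1.3 − 0.927 = 0.373 V.
Since V_DS = 2.43 V ≥ V_ov = 0.373 V, the device is in saturation.
I_D = ½ k_n V_ov² (1 + λ V_DS) = 0.5 × 2.8 × 0.373² × (1 + 0.02 × 2.43) = 0.204 mA.

Saturation; I_D = 0.204 mA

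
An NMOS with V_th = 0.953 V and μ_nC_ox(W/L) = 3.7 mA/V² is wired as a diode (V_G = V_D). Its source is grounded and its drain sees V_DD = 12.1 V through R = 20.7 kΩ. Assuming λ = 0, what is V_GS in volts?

V_GS = 1.48 V

With gate tied to drain, V_GS = V_DS ≥ V_GS − V_th, so the device is in saturation.
KCL at the drain: ½ k_n (V_GS − V_th)² = (V_DD − V_GS)/R.
Let x = V_GS − 0.953. Then 38.3 x² + x − 11.15 = 0, giving x = 0.527 V (positive root), so V_GS = 1.48 V.
I_D = (V_DD − V_GS)/R = (12.1 − 1.48) / 20.7 = 0.513 mA.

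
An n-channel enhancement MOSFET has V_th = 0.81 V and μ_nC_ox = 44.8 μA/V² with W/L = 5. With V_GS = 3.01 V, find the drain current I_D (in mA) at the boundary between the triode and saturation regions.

I_D = 0.542 mA

At the boundary V_DS = V_ov = V_GS − V_th = 3.01 − 0.81 = 2.2 V.
k_n = μ_nC_ox · (W/L) = 0.224 mA/V².
I_D = ½ k_n V_ov² = 0.5 × 0.224 × 2.2² = 0.542 mA.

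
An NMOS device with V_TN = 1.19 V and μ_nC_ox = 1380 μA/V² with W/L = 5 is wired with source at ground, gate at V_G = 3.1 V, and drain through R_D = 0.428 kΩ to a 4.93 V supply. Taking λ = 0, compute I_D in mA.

V_GS = V_G = 3.1 V, so V_ov = 3.1 − 1.19 = 1.91 V.
k_n = μ_nC_ox · (W/L) = 6.9 mA/V².
Assume saturation: I_D = ½ k_n V_ov² = 0.5 × 6.9 × 1.91² = 12.6 mA, giving V_DS = V_DD − I_D R_D = 4.93 − 12.6 × 0.428 = -0.457 V.
But -0.457 V < V_ov = 1.91 V, so the device is actually in triode.
In triode I_D = k_n[V_ov V_DS − ½ V_DS²] and I_D = (V_DD − V_DS)/R_D. Equating: 1.48 V_DS² − 6.641 V_DS + 4.93 = 0, giving V_DS = 0.938 V (the root below V_ov).
I_D = (4.93 − 0.938) / 0.428 = 9.33 mA.

I_D = 9.33 mA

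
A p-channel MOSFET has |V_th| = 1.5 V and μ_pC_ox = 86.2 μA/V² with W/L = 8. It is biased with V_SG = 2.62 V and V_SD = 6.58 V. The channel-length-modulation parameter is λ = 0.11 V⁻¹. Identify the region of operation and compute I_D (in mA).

k_p = μ_pC_ox · (W/L) = 0.6896 mA/V².
V_ov = V_SG − |V_th| = 2.62 − 1.5 = 1.12 V.
Since V_SD = 6.58 V ≥ V_ov = 1.12 V, the device is in saturation.
I_D = ½ k_p V_ov² (1 + λ V_SD) = 0.5 × 0.6896 × 1.12² × (1 + 0.11 × 6.58) = 0.746 mA.

Saturation; I_D = 0.746 mA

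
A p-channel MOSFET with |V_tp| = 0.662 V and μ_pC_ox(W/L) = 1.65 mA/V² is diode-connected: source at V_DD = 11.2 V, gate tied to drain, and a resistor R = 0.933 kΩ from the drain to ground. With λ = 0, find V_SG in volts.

V_SG = 3.77 V

With gate tied to drain, V_SG = V_SD ≥ V_SG − |V_tp|, so the device is in saturation.
KCL at the drain: ½ k_p (V_SG − |V_tp|)² = (V_DD − V_SG)/R.
Let x = V_SG − 0.662. Then 0.77 x² + x − 10.54 = 0, giving x = 3.11 V (positive root), so V_SG = 3.77 V.
I_D = (V_DD − V_SG)/R = (11.2 − 3.77) / 0.933 = 7.96 mA.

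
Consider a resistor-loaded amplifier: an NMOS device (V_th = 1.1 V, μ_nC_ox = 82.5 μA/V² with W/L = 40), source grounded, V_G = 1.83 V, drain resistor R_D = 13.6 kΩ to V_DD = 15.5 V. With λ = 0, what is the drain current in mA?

V_GS = V_G = 1.83 V, so V_ov = 1.83 − 1.1 = 0.73 V.
k_n = μ_nC_ox · (W/L) = 3.3 mA/V².
Assume saturation: I_D = ½ k_n V_ov² = 0.5 × 3.3 × 0.73² = 0.879 mA, giving V_DS = V_DD − I_D R_D = 15.5 − 0.879 × 13.6 = 3.54 V.
V_DS = 3.54 V ≥ V_ov = 0.73 V, confirming saturation.

I_D = 0.879 mA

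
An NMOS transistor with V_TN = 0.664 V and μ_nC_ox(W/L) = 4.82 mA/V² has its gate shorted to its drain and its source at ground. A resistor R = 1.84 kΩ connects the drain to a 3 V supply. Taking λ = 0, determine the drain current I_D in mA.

I_D = 0.932 mA

With gate tied to drain, V_GS = V_DS ≥ V_GS − V_TN, so the device is in saturation.
KCL at the drain: ½ k_n (V_GS − V_TN)² = (V_DD − V_GS)/R.
Let x = V_GS − 0.664. Then 4.43 x² + x − 2.336 = 0, giving x = 0.622 V (positive root), so V_GS = 1.29 V.
I_D = (V_DD − V_GS)/R = (3 − 1.29) / 1.84 = 0.932 mA.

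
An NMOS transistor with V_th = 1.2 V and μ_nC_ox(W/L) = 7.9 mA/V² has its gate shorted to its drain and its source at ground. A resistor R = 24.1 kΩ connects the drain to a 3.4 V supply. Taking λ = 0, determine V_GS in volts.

With gate tied to drain, V_GS = V_DS ≥ V_GS − V_th, so the device is in saturation.
KCL at the drain: ½ k_n (V_GS − V_th)² = (V_DD − V_GS)/R.
Let x = V_GS − 1.2. Then 95.2 x² + x − 2.2 = 0, giving x = 0.147 V (positive root), so V_GS = 1.35 V.
I_D = (V_DD − V_GS)/R = (3.4 − 1.35) / 24.1 = 0.0852 mA.

V_GS = 1.35 V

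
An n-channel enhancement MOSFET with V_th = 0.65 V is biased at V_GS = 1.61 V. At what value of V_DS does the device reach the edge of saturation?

The boundary between triode and saturation is V_DS = V_GS − V_th = V_ov.
V_ov = 1.61 − 0.65 = 0.96 V.

V_DS,sat = 0.960 V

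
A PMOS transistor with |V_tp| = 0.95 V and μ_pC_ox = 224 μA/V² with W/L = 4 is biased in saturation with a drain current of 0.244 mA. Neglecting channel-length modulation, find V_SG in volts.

V_SG = 1.69 V

k_p = μ_pC_ox · (W/L) = 0.896 mA/V².
In saturation I_D = ½ k_p (V_SG − |V_tp|)², so V_SG − |V_tp| = √(2 I_D / k_p) = √(2 × 0.244 / 0.896) = 0.738 V.
V_SG = 0.95 + 0.738 = 1.69 V.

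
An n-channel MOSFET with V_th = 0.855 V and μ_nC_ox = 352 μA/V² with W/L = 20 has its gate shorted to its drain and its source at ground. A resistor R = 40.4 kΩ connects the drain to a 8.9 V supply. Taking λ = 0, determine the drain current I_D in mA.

I_D = 0.193 mA

With gate tied to drain, V_GS = V_DS ≥ V_GS − V_th, so the device is in saturation.
k_n = μ_nC_ox · (W/L) = 7.04 mA/V².
KCL at the drain: ½ k_n (V_GS − V_th)² = (V_DD − V_GS)/R.
Let x = V_GS − 0.855. Then 142 x² + x − 8.045 = 0, giving x = 0.234 V (positive root), so V_GS = 1.09 V.
I_D = (V_DD − V_GS)/R = (8.9 − 1.09) / 40.4 = 0.193 mA.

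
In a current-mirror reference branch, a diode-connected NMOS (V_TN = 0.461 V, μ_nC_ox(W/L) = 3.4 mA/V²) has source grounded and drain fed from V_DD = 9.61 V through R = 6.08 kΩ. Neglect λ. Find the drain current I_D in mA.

With gate tied to drain, V_GS = V_DS ≥ V_GS − V_TN, so the device is in saturation.
KCL at the drain: ½ k_n (V_GS − V_TN)² = (V_DD − V_GS)/R.
Let x = V_GS − 0.461. Then 10.3 x² + x − 9.149 = 0, giving x = 0.894 V (positive root), so V_GS = 1.35 V.
I_D = (V_DD − V_GS)/R = (9.61 − 1.35) / 6.08 = 1.36 mA.

I_D = 1.36 mA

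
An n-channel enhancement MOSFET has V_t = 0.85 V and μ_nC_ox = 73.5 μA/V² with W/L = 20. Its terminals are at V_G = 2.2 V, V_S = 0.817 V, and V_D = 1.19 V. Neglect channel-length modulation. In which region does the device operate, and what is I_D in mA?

V_GS = V_G − V_S = 2.2 − 0.817 = 1.38 V; V_DS = V_D − V_S = 1.19 − 0.817 = 0.373 V.
k_n = μ_nC_ox · (W/L) = 1.47 mA/V².
V_ov = V_GS − V_t = 1.38 − 0.85 = 0.533 V.
Since V_DS = 0.373 V < V_ov = 0.533 V, the device is in the triode region.
I_D = k_n [V_ov · V_DS − ½ V_DS²] = 1.47 × [0.533 × 0.373 − 0.5 × 0.373²] = 0.19 mA.

Triode; I_D = 0.190 mA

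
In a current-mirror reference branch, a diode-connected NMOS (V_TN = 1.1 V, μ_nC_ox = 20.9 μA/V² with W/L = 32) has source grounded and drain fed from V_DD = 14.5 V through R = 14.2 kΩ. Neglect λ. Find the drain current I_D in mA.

I_D = 0.833 mA

With gate tied to drain, V_GS = V_DS ≥ V_GS − V_TN, so the device is in saturation.
k_n = μ_nC_ox · (W/L) = 0.6688 mA/V².
KCL at the drain: ½ k_n (V_GS − V_TN)² = (V_DD − V_GS)/R.
Let x = V_GS − 1.1. Then 4.75 x² + x − 13.4 = 0, giving x = 1.58 V (positive root), so V_GS = 2.68 V.
I_D = (V_DD − V_GS)/R = (14.5 − 2.68) / 14.2 = 0.833 mA.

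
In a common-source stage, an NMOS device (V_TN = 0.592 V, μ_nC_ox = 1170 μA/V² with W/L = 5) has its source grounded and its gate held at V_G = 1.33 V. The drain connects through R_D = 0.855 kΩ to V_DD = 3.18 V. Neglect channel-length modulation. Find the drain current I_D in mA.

I_D = 1.59 mA

V_GS = V_G = 1.33 V, so V_ov = 1.33 − 0.592 = 0.738 V.
k_n = μ_nC_ox · (W/L) = 5.85 mA/V².
Assume saturation: I_D = ½ k_n V_ov² = 0.5 × 5.85 × 0.738² = 1.59 mA, giving V_DS = V_DD − I_D R_D = 3.18 − 1.59 × 0.855 = 1.82 V.
V_DS = 1.82 V ≥ V_ov = 0.738 V, confirming saturation.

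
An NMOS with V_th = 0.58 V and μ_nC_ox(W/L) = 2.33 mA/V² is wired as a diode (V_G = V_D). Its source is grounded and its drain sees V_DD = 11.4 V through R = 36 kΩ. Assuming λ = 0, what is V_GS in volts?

V_GS = 1.08 V

With gate tied to drain, V_GS = V_DS ≥ V_GS − V_th, so the device is in saturation.
KCL at the drain: ½ k_n (V_GS − V_th)² = (V_DD − V_GS)/R.
Let x = V_GS − 0.58. Then 41.9 x² + x − 10.82 = 0, giving x = 0.496 V (positive root), so V_GS = 1.08 V.
I_D = (V_DD − V_GS)/R = (11.4 − 1.08) / 36 = 0.287 mA.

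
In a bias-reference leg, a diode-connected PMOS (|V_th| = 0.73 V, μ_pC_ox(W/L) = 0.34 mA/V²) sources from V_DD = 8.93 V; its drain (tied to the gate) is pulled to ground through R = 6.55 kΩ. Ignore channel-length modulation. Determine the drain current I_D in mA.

With gate tied to drain, V_SG = V_SD ≥ V_SG − |V_th|, so the device is in saturation.
KCL at the drain: ½ k_p (V_SG − |V_th|)² = (V_DD − V_SG)/R.
Let x = V_SG − 0.73. Then 1.11 x² + x − 8.2 = 0, giving x = 2.3 V (positive root), so V_SG = 3.03 V.
I_D = (V_DD − V_SG)/R = (8.93 − 3.03) / 6.55 = 0.901 mA.

I_D = 0.901 mA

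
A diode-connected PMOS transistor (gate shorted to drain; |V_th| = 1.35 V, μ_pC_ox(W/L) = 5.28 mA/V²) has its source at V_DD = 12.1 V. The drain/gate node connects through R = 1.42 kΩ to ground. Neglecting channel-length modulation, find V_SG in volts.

With gate tied to drain, V_SG = V_SD ≥ V_SG − |V_th|, so the device is in saturation.
KCL at the drain: ½ k_p (V_SG − |V_th|)² = (V_DD − V_SG)/R.
Let x = V_SG − 1.35. Then 3.75 x² + x − 10.75 = 0, giving x = 1.57 V (positive root), so V_SG = 2.92 V.
I_D = (V_DD − V_SG)/R = (12.1 − 2.92) / 1.42 = 6.47 mA.

V_SG = 2.92 V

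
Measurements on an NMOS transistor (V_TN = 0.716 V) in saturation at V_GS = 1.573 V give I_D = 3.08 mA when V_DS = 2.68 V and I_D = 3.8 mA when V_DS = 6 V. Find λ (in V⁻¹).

With V_GS fixed, I_D ∝ (1 + λ V_DS) in saturation, so I_D2/I_D1 = (1 + λ V_DS2)/(1 + λ V_DS1).
3.8/3.08 = 1.234 = (1 + 6 λ)/(1 + 2.68 λ).
Solving: λ (I_D1 V_DS2 − I_D2 V_DS1) = I_D2 − I_D1, so λ = (3.8 − 3.08) / (3.08 × 6 − 3.8 × 2.68) = 0.72 / 8.3 = 0.0868 V⁻¹.

λ = 0.0868 V⁻¹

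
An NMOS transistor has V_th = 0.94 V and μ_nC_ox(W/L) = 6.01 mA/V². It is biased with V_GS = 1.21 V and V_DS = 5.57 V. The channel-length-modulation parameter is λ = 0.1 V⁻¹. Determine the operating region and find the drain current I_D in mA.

Saturation; I_D = 0.341 mA

V_ov = V_GS − V_th = 1.21 − 0.94 = 0.27 V.
Since V_DS = 5.57 V ≥ V_ov = 0.27 V, the device is in saturation.
I_D = ½ k_n V_ov² (1 + λ V_DS) = 0.5 × 6.01 × 0.27² × (1 + 0.1 × 5.57) = 0.341 mA.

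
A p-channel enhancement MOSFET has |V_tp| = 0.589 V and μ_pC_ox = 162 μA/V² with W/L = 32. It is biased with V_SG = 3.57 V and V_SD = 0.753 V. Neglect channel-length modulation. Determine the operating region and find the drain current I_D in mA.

k_p = μ_pC_ox · (W/L) = 5.184 mA/V².
V_ov = V_SG − |V_tp| = 3.57 − 0.589 = 2.98 V.
Since V_SD = 0.753 V < V_ov = 2.98 V, the device is in the triode region.
I_D = k_p [V_ov · V_SD − ½ V_SD²] = 5.184 × [2.98 × 0.753 − 0.5 × 0.753²] = 10.2 mA.

Triode; I_D = 10.2 mA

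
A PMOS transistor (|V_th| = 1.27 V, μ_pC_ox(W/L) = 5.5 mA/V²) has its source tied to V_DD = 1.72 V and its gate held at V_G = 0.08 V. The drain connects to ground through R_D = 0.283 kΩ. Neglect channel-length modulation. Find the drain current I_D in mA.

V_SG = V_DD − V_G = 1.72 − 0.08 = 1.64 V, so V_ov = 1.64 − 1.27 = 0.37 V.
Assume saturation: I_D = ½ k_p V_ov² = 0.5 × 5.5 × 0.37² = 0.376 mA, giving V_SD = V_DD − I_D R_D = 1.72 − 0.376 × 0.283 = 1.61 V.
V_SD = 1.61 V ≥ V_ov = 0.37 V, confirming saturation.

I_D = 0.376 mA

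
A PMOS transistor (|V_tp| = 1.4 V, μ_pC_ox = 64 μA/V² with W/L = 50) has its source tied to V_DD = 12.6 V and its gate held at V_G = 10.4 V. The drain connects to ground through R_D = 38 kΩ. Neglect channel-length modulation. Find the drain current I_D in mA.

V_SG = V_DD − V_G = 12.6 − 10.4 = 2.2 V, so V_ov = 2.2 − 1.4 = 0.8 V.
k_p = μ_pC_ox · (W/L) = 3.2 mA/V².
Assume saturation: I_D = ½ k_p V_ov² = 0.5 × 3.2 × 0.8² = 1.02 mA, giving V_SD = V_DD − I_D R_D = 12.6 − 1.02 × 38 = -26.3 V.
But -26.3 V < V_ov = 0.8 V, so the device is actually in triode.
In triode I_D = k_p[V_ov V_SD − ½ V_SD²] and I_D = (V_DD − V_SD)/R_D. Equating: 60.8 V_SD² − 98.28 V_SD + 12.6 = 0, giving V_SD = 0.14 V (the root below V_ov).
I_D = (12.6 − 0.14) / 38 = 0.328 mA.

I_D = 0.328 mA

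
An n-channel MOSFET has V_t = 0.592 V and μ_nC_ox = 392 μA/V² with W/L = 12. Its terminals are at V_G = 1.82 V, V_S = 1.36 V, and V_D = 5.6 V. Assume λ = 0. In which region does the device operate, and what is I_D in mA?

V_GS = V_G − V_S = 1.82 − 1.36 = 0.46 V; V_DS = V_D − V_S = 5.6 − 1.36 = 4.24 V.
V_GS = 0.46 V < V_t = 0.592 V, so the transistor is in cutoff.

Cutoff; I_D = 0 mA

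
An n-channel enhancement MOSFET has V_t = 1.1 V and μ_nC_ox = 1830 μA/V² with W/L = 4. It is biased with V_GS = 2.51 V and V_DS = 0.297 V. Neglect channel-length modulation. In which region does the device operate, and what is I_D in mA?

Triode; I_D = 2.74 mA

k_n = μ_nC_ox · (W/L) = 7.32 mA/V².
V_ov = V_GS − V_t = 2.51 − 1.1 = 1.41 V.
Since V_DS = 0.297 V < V_ov = 1.41 V, the device is in the triode region.
I_D = k_n [V_ov · V_DS − ½ V_DS²] = 7.32 × [1.41 × 0.297 − 0.5 × 0.297²] = 2.74 mA.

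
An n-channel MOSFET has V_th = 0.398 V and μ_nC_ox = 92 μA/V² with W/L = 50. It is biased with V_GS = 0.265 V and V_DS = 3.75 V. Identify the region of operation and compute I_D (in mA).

Cutoff; I_D = 0 mA

V_GS = 0.265 V < V_th = 0.398 V, so the transistor is in cutoff.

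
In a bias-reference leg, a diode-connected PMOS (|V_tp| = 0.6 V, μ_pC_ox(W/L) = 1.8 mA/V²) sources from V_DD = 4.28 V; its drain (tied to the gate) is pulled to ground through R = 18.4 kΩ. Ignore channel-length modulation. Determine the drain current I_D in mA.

I_D = 0.176 mA

With gate tied to drain, V_SG = V_SD ≥ V_SG − |V_tp|, so the device is in saturation.
KCL at the drain: ½ k_p (V_SG − |V_tp|)² = (V_DD − V_SG)/R.
Let x = V_SG − 0.6. Then 16.6 x² + x − 3.68 = 0, giving x = 0.442 V (positive root), so V_SG = 1.04 V.
I_D = (V_DD − V_SG)/R = (4.28 − 1.04) / 18.4 = 0.176 mA.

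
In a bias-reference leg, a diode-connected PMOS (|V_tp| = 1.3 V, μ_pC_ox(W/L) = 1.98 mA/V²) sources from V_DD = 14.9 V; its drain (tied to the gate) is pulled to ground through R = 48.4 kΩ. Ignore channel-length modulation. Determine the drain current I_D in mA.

I_D = 0.270 mA

With gate tied to drain, V_SG = V_SD ≥ V_SG − |V_tp|, so the device is in saturation.
KCL at the drain: ½ k_p (V_SG − |V_tp|)² = (V_DD − V_SG)/R.
Let x = V_SG − 1.3. Then 47.9 x² + x − 13.6 = 0, giving x = 0.522 V (positive root), so V_SG = 1.82 V.
I_D = (V_DD − V_SG)/R = (14.9 − 1.82) / 48.4 = 0.27 mA.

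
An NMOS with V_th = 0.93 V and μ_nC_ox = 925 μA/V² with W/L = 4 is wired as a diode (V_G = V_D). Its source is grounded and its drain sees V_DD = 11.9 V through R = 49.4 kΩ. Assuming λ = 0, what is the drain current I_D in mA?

I_D = 0.215 mA

With gate tied to drain, V_GS = V_DS ≥ V_GS − V_th, so the device is in saturation.
k_n = μ_nC_ox · (W/L) = 3.7 mA/V².
KCL at the drain: ½ k_n (V_GS − V_th)² = (V_DD − V_GS)/R.
Let x = V_GS − 0.93. Then 91.4 x² + x − 10.97 = 0, giving x = 0.341 V (positive root), so V_GS = 1.27 V.
I_D = (V_DD − V_GS)/R = (11.9 − 1.27) / 49.4 = 0.215 mA.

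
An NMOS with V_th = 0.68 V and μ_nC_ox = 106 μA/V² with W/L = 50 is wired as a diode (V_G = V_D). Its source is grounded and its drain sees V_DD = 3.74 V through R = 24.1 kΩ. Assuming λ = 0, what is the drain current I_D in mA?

I_D = 0.118 mA

With gate tied to drain, V_GS = V_DS ≥ V_GS − V_th, so the device is in saturation.
k_n = μ_nC_ox · (W/L) = 5.3 mA/V².
KCL at the drain: ½ k_n (V_GS − V_th)² = (V_DD − V_GS)/R.
Let x = V_GS − 0.68. Then 63.9 x² + x − 3.06 = 0, giving x = 0.211 V (positive root), so V_GS = 0.891 V.
I_D = (V_DD − V_GS)/R = (3.74 − 0.891) / 24.1 = 0.118 mA.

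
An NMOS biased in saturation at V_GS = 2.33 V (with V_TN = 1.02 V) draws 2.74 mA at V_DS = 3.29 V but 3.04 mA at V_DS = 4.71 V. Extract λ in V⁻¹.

λ = 0.103 V⁻¹

With V_GS fixed, I_D ∝ (1 + λ V_DS) in saturation, so I_D2/I_D1 = (1 + λ V_DS2)/(1 + λ V_DS1).
3.04/2.74 = 1.109 = (1 + 4.71 λ)/(1 + 3.29 λ).
Solving: λ (I_D1 V_DS2 − I_D2 V_DS1) = I_D2 − I_D1, so λ = (3.04 − 2.74) / (2.74 × 4.71 − 3.04 × 3.29) = 0.3 / 2.9 = 0.103 V⁻¹.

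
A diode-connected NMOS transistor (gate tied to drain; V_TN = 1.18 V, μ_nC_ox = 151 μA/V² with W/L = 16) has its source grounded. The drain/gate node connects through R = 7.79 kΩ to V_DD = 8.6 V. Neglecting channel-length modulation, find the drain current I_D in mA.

With gate tied to drain, V_GS = V_DS ≥ V_GS − V_TN, so the device is in saturation.
k_n = μ_nC_ox · (W/L) = 2.416 mA/V².
KCL at the drain: ½ k_n (V_GS − V_TN)² = (V_DD − V_GS)/R.
Let x = V_GS − 1.18. Then 9.41 x² + x − 7.42 = 0, giving x = 0.836 V (positive root), so V_GS = 2.02 V.
I_D = (V_DD − V_GS)/R = (8.6 − 2.02) / 7.79 = 0.845 mA.

I_D = 0.845 mA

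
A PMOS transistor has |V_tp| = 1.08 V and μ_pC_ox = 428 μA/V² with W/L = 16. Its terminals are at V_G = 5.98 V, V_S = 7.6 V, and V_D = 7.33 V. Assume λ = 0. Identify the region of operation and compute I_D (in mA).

V_SG = V_S − V_G = 7.6 − 5.98 = 1.62 V; V_SD = V_S − V_D = 7.6 − 7.33 = 0.27 V.
k_p = μ_pC_ox · (W/L) = 6.848 mA/V².
V_ov = V_SG − |V_tp| = 1.62 − 1.08 = 0.54 V.
Since V_SD = 0.27 V < V_ov = 0.54 V, the device is in the triode region.
I_D = k_p [V_ov · V_SD − ½ V_SD²] = 6.848 × [0.54 × 0.27 − 0.5 × 0.27²] = 0.749 mA.

Triode; I_D = 0.749 mA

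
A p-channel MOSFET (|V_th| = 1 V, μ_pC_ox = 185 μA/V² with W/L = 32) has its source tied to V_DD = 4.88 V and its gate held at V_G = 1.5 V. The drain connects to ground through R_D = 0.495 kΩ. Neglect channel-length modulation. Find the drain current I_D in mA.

V_SG = V_DD − V_G = 4.88 − 1.5 = 3.38 V, so V_ov = 3.38 − 1 = 2.38 V.
k_p = μ_pC_ox · (W/L) = 5.92 mA/V².
Assume saturation: I_D = ½ k_p V_ov² = 0.5 × 5.92 × 2.38² = 16.8 mA, giving V_SD = V_DD − I_D R_D = 4.88 − 16.8 × 0.495 = -3.42 V.
But -3.42 V < V_ov = 2.38 V, so the device is actually in triode.
In triode I_D = k_p[V_ov V_SD − ½ V_SD²] and I_D = (V_DD − V_SD)/R_D. Equating: 1.47 V_SD² − 7.974 V_SD + 4.88 = 0, giving V_SD = 0.703 V (the root below V_ov).
I_D = (4.88 − 0.703) / 0.495 = 8.44 mA.

I_D = 8.44 mA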